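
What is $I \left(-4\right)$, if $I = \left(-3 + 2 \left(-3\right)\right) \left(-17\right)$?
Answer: $-612$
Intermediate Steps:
$I = 153$ ($I = \left(-3 - 6\right) \left(-17\right) = \left(-9\right) \left(-17\right) = 153$)
$I \left(-4\right) = 153 \left(-4\right) = -612$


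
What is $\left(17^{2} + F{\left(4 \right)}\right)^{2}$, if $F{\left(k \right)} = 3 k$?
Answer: $90601$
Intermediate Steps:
$\left(17^{2} + F{\left(4 \right)}\right)^{2} = \left(17^{2} + 3 \cdot 4\right)^{2} = \left(289 + 12\right)^{2} = 301^{2} = 90601$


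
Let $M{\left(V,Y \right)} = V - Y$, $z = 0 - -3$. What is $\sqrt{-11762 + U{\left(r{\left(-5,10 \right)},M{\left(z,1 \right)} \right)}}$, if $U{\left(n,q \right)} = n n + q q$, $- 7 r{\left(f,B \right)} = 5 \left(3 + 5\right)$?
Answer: $\frac{3 i \sqrt{63838}}{7} \approx 108.28 i$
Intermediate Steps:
$z = 3$ ($z = 0 + 3 = 3$)
$r{\left(f,B \right)} = - \frac{40}{7}$ ($r{\left(f,B \right)} = - \frac{5 \left(3 + 5\right)}{7} = - \frac{5 \cdot 8}{7} = \left(- \frac{1}{7}\right) 40 = - \frac{40}{7}$)
$U{\left(n,q \right)} = n^{2} + q^{2}$
$\sqrt{-11762 + U{\left(r{\left(-5,10 \right)},M{\left(z,1 \right)} \right)}} = \sqrt{-11762 + \left(\left(- \frac{40}{7}\right)^{2} + \left(3 - 1\right)^{2}\right)} = \sqrt{-11762 + \left(\frac{1600}{49} + \left(3 - 1\right)^{2}\right)} = \sqrt{-11762 + \left(\frac{1600}{49} + 2^{2}\right)} = \sqrt{-11762 + \left(\frac{1600}{49} + 4\right)} = \sqrt{-11762 + \frac{1796}{49}} = \sqrt{- \frac{574542}{49}} = \frac{3 i \sqrt{63838}}{7}$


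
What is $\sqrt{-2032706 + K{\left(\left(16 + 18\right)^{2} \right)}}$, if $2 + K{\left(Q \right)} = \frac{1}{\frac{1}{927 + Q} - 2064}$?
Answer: $\frac{i \sqrt{37572727285941439281}}{4299311} \approx 1425.7 i$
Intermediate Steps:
$K{\left(Q \right)} = -2 + \frac{1}{-2064 + \frac{1}{927 + Q}}$ ($K{\left(Q \right)} = -2 + \frac{1}{\frac{1}{927 + Q} - 2064} = -2 + \frac{1}{-2064 + \frac{1}{927 + Q}}$)
$\sqrt{-2032706 + K{\left(\left(16 + 18\right)^{2} \right)}} = \sqrt{-2032706 + \frac{-3827581 - 4129 \left(16 + 18\right)^{2}}{1913327 + 2064 \left(16 + 18\right)^{2}}} = \sqrt{-2032706 + \frac{-3827581 - 4129 \cdot 34^{2}}{1913327 + 2064 \cdot 34^{2}}} = \sqrt{-2032706 + \frac{-3827581 - 4773124}{1913327 + 2064 \cdot 1156}} = \sqrt{-2032706 + \frac{-3827581 - 4773124}{1913327 + 2385984}} = \sqrt{-2032706 + \frac{1}{4299311} \left(-8600705\right)} = \sqrt{-2032706 - \frac{8600705}{4299311}} = \sqrt{- \frac{8739243866271}{4299311}} = \frac{i \sqrt{37572727285941439281}}{4299311}$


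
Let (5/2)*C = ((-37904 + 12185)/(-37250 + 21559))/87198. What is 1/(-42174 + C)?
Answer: -1140186515/48086226075037 ≈ -2.3711e-5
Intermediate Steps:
C = 8573/1140186515 (C = 2*(((-37904 + 12185)/(-37250 + 21559))/87198)/5 = 2*(-25719/(-15691)*(1/87198))/5 = 2*(-25719*(-1/15691)*(1/87198))/5 = 2*((25719/15691)*(1/87198))/5 = (2/5)*(8573/456074606) = 8573/1140186515 ≈ 7.5189e-6)
1/(-42174 + C) = 1/(-42174 + 8573/1140186515) = 1/(-48086226075037/1140186515) = -1140186515/48086226075037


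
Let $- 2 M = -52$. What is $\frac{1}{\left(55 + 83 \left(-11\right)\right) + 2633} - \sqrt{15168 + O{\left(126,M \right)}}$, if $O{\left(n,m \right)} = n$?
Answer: $\frac{1}{1775} - \sqrt{15294} \approx -123.67$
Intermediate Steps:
$M = 26$ ($M = \left(- \frac{1}{2}\right) \left(-52\right) = 26$)
$\frac{1}{\left(55 + 83 \left(-11\right)\right) + 2633} - \sqrt{15168 + O{\left(126,M \right)}} = \frac{1}{\left(55 + 83 \left(-11\right)\right) + 2633} - \sqrt{15168 + 126} = \frac{1}{\left(55 - 913\right) + 2633} - \sqrt{15294} = \frac{1}{-858 + 2633} - \sqrt{15294} = \frac{1}{1775} - \sqrt{15294}$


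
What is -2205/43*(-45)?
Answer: 99225/43 ≈ 2307.6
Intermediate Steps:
-2205/43*(-45) = 99225/43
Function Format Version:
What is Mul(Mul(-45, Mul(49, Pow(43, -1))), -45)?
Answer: Rational(99225, 43) ≈ 2307.6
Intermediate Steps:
Mul(Mul(-45, Mul(49, Pow(43, -1))), -45) = Mul(Mul(-45, Mul(49, Rational(1, 43))), -45) = Mul(Mul(-45, Rational(49, 43)), -45) = Mul(Rational(-2205, 43), -45) = Rational(99225, 43)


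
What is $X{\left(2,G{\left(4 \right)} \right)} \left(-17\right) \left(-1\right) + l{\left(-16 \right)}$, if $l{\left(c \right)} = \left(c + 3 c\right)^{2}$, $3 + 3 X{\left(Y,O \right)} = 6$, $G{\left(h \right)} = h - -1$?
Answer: $4113$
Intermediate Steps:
$G{\left(h \right)} = 1 + h$ ($G{\left(h \right)} = h + 1 = 1 + h$)
$X{\left(Y,O \right)} = 1$ ($X{\left(Y,O \right)} = -1 + \frac{1}{3} \cdot 6 = -1 + 2 = 1$)
$l{\left(c \right)} = 16 c^{2}$ ($l{\left(c \right)} = \left(4 c\right)^{2} = 16 c^{2}$)
$X{\left(2,G{\left(4 \right)} \right)} \left(-17\right) \left(-1\right) + l{\left(-16 \right)} = 1 \left(-17\right) \left(-1\right) + 16 \left(-16\right)^{2} = \left(-17\right) \left(-1\right) + 16 \cdot 256 = 17 + 4096 = 4113$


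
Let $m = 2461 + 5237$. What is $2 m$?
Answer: $15396$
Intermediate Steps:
$m = 7698$
$2 m = 2 \cdot 7698 = 15396$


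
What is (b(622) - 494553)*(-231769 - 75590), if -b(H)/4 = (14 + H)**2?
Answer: 649307259783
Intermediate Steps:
b(H) = -4*(14 + H)**2
(b(622) - 494553)*(-231769 - 75590) = (-4*(14 + 622)**2 - 494553)*(-231769 - 75590) = (-4*636**2 - 494553)*(-307359) = (-4*404496 - 494553)*(-307359) = (-1617984 - 494553)*(-307359) = -2112537*(-307359) = 649307259783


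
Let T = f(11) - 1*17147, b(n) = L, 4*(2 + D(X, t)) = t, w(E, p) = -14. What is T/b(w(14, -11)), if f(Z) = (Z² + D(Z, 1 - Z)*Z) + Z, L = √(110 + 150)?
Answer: -34129*√65/260 ≈ -1058.3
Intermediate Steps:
D(X, t) = -2 + t/4
L = 2*√65 (L = √260 = 2*√65 ≈ 16.125)
f(Z) = Z + Z² + Z*(-7/4 - Z/4) (f(Z) = (Z² + (-2 + (1 - Z)/4)*Z) + Z = (Z² + (-2 + (¼ - Z/4))*Z) + Z = (Z² + (-7/4 - Z/4)*Z) + Z = (Z² + Z*(-7/4 - Z/4)) + Z = Z + Z² + Z*(-7/4 - Z/4))
b(n) = 2*√65
T = -34129/2 (T = (¾)*11*(-1 + 11) - 1*17147 = (¾)*11*10 - 17147 = 165/2 - 17147 = -34129/2 ≈ -17065.)
T/b(w(14, -11)) = -34129*√65/130/2 = -34129*√65/260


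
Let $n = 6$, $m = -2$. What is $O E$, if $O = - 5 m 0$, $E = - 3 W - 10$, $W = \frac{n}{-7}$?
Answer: $0$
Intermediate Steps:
$W = - \frac{6}{7}$ ($W = \frac{6}{-7} = 6 \left(- \frac{1}{7}\right) = - \frac{6}{7} \approx -0.85714$)
$E = - \frac{52}{7}$ ($E = \left(-3\right) \left(- \frac{6}{7}\right) - 10 = \frac{18}{7} - 10 = - \frac{52}{7} \approx -7.4286$)
$O = 0$ ($O = \left(-5\right) \left(-2\right) 0 = 10 \cdot 0 = 0$)
$O E = 0 \left(- \frac{52}{7}\right) = 0$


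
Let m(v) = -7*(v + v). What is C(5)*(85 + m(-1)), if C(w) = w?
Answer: 495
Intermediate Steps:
m(v) = -14*v
C(5)*(85 + m(-1)) = 5*(85 - 14*(-1)) = 5*(85 + 14) = 5*99 = 495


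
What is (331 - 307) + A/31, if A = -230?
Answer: 514/31 ≈ 16.581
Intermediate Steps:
(331 - 307) + A/31 = (331 - 307) - 230/31 = 24 - 230*1/31 = 24 - 230/31 = 514/31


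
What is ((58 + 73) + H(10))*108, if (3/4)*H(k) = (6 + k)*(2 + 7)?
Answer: 34884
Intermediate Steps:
H(k) = 72 + 12*k (H(k) = 4*((6 + k)*(2 + 7))/3 = 4*((6 + k)*9)/3 = 4*(54 + 9*k)/3 = 72 + 12*k)
((58 + 73) + H(10))*108 = ((58 + 73) + (72 + 12*10))*108 = (131 + (72 + 120))*108 = (131 + 192)*108 = 323*108 = 34884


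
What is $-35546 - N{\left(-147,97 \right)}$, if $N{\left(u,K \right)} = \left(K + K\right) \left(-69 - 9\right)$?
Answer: $-20414$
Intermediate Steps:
$N{\left(u,K \right)} = - 156 K$ ($N{\left(u,K \right)} = 2 K \left(-78\right) = - 156 K$)
$-35546 - N{\left(-147,97 \right)} = -35546 - \left(-156\right) 97 = -35546 - -15132 = -35546 + 15132 = -20414$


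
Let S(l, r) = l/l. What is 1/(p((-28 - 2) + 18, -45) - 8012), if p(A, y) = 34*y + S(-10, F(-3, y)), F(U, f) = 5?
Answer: -1/9541 ≈ -0.00010481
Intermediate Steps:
S(l, r) = 1
p(A, y) = 1 + 34*y (p(A, y) = 34*y + 1 = 1 + 34*y)
1/(p((-28 - 2) + 18, -45) - 8012) = 1/((1 + 34*(-45)) - 8012) = 1/((1 - 1530) - 8012) = 1/(-1529 - 8012) = 1/(-9541) = -1/9541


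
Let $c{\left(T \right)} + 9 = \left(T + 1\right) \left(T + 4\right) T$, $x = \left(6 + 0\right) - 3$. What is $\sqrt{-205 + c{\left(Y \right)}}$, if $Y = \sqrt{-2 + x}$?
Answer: $2 i \sqrt{51} \approx 14.283 i$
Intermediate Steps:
$x = 3$ ($x = 6 - 3 = 3$)
$Y = 1$ ($Y = \sqrt{-2 + 3} = \sqrt{1} = 1$)
$c{\left(T \right)} = -9 + T \left(1 + T\right) \left(4 + T\right)$ ($c{\left(T \right)} = -9 + \left(T + 1\right) \left(T + 4\right) T = -9 + \left(1 + T\right) \left(4 + T\right) T = -9 + T \left(1 + T\right) \left(4 + T\right)$)
$\sqrt{-205 + c{\left(Y \right)}} = \sqrt{-205 + \left(-9 + 1^{3} + 4 \cdot 1 + 5 \cdot 1^{2}\right)} = \sqrt{-205 + \left(-9 + 1 + 4 + 5 \cdot 1\right)} = \sqrt{-205 + \left(-9 + 1 + 4 + 5\right)} = \sqrt{-205 + 1} = \sqrt{-204} = 2 i \sqrt{51}$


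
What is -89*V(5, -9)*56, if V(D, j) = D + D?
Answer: -49840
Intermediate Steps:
V(D, j) = 2*D
-89*V(5, -9)*56 = -178*5*56 = -89*10*56 = -890*56 = -49840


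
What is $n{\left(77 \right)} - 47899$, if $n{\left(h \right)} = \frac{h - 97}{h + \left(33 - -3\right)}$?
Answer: $- \frac{5412607}{113} \approx -47899.0$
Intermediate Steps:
$n{\left(h \right)} = \frac{-97 + h}{36 + h}$ ($n{\left(h \right)} = \frac{-97 + h}{h + \left(33 + 3\right)} = \frac{-97 + h}{h + 36} = \frac{-97 + h}{36 + h}$)
$n{\left(77 \right)} - 47899 = \frac{-97 + 77}{36 + 77} - 47899 = \frac{1}{113} \left(-20\right) - 47899 = - \frac{20}{113} - 47899 = - \frac{5412607}{113}$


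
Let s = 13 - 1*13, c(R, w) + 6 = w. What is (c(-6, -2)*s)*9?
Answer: 0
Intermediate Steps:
c(R, w) = -6 + w
s = 0 (s = 13 - 13 = 0)
(c(-6, -2)*s)*9 = ((-6 - 2)*0)*9 = -8*0*9 = 0*9 = 0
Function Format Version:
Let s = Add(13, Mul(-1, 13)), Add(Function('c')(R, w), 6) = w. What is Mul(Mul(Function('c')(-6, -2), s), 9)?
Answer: 0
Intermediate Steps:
Function('c')(R, w) = Add(-6, w)
s = 0 (s = Add(13, -13) = 0)
Mul(Mul(Function('c')(-6, -2), s), 9) = Mul(Mul(Add(-6, -2), 0), 9) = Mul(Mul(-8, 0), 9) = Mul(0, 9) = 0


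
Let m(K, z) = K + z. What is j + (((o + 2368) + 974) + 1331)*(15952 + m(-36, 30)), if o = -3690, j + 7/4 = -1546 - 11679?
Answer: 62646765/4 ≈ 1.5662e+7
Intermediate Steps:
j = -52907/4 (j = -7/4 + (-1546 - 11679) = -7/4 - 13225 = -52907/4 ≈ -13227.)
j + (((o + 2368) + 974) + 1331)*(15952 + m(-36, 30)) = -52907/4 + (((-3690 + 2368) + 974) + 1331)*(15952 + (-36 + 30)) = -52907/4 + ((-1322 + 974) + 1331)*(15952 - 6) = -52907/4 + (-348 + 1331)*15946 = -52907/4 + 983*15946 = -52907/4 + 15674918 = 62646765/4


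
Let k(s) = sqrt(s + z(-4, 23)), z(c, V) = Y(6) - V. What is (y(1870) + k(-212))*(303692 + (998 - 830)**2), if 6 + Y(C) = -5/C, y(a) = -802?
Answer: -266196632 + 165958*I*sqrt(8706)/3 ≈ -2.662e+8 + 5.1616e+6*I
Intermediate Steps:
Y(C) = -6 - 5/C
z(c, V) = -41/6 - V (z(c, V) = (-6 - 5/6) - V = -41/6 - V)
k(s) = sqrt(-179/6 + s) (k(s) = sqrt(s + (-41/6 - 1*23)) = sqrt(s + (-41/6 - 23)) = sqrt(s - 179/6) = sqrt(-179/6 + s))
(y(1870) + k(-212))*(303692 + (998 - 830)**2) = (-802 + sqrt(-1074 + 36*(-212))/6)*(303692 + (998 - 830)**2) = (-802 + sqrt(-1074 - 7632)/6)*(303692 + 168**2) = (-802 + sqrt(-8706)/6)*(303692 + 28224) = (-802 + (I*sqrt(8706))/6)*331916 = (-802 + I*sqrt(8706)/6)*331916 = -266196632 + 165958*I*sqrt(8706)/3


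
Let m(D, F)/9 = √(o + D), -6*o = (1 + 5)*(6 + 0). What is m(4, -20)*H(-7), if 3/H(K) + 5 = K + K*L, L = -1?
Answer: -27*I*√2/5 ≈ -7.6367*I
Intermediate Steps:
o = -6 (o = -(1 + 5)*(6 + 0)/6 = -6 ≈ -6.0000)
H(K) = -⅗ (H(K) = 3/(-5 + (K + K*(-1))) = 3/(-5 + (K - K)) = 3/(-5 + 0) = 3/(-5) = 3*(-⅕) = -⅗)
m(D, F) = 9*√(-6 + D)
m(4, -20)*H(-7) = (9*√(-6 + 4))*(-⅗) = (9*√(-2))*(-⅗) = (9*(I*√2))*(-⅗) = (9*I*√2)*(-⅗) = -27*I*√2/5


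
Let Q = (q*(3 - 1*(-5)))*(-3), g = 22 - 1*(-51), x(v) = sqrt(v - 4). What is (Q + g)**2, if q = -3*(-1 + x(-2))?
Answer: -31103 + 144*I*sqrt(6) ≈ -31103.0 + 352.73*I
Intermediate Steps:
x(v) = sqrt(-4 + v)
q = 3 - 3*I*sqrt(6) (q = -3*(-1 + sqrt(-4 - 2)) = -3*(-1 + sqrt(-6)) = -3*(-1 + I*sqrt(6)) = 3 - 3*I*sqrt(6) ≈ 3.0 - 7.3485*I)
g = 73 (g = 22 + 51 = 73)
Q = -72 + 72*I*sqrt(6) (Q = ((3 - 3*I*sqrt(6))*(3 - 1*(-5)))*(-3) = ((3 - 3*I*sqrt(6))*(3 + 5))*(-3) = ((3 - 3*I*sqrt(6))*8)*(-3) = (24 - 24*I*sqrt(6))*(-3) = -72 + 72*I*sqrt(6) ≈ -72.0 + 176.36*I)
(Q + g)**2 = ((-72 + 72*I*sqrt(6)) + 73)**2 = (1 + 72*I*sqrt(6))**2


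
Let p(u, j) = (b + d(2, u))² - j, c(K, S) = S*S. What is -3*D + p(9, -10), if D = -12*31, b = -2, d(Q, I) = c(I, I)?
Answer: 7367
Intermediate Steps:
c(K, S) = S²
d(Q, I) = I²
D = -372
p(u, j) = (-2 + u²)² - j
-3*D + p(9, -10) = -3*(-372) + ((-2 + 9²)² - 1*(-10)) = 1116 + ((-2 + 81)² + 10) = 1116 + (79² + 10) = 1116 + (6241 + 10) = 1116 + 6251 = 7367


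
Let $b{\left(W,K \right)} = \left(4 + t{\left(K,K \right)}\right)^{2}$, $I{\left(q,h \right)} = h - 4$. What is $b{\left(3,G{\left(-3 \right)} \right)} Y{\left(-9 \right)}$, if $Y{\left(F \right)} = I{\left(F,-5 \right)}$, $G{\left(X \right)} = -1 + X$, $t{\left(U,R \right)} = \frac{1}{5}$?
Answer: $- \frac{3969}{25} \approx -158.76$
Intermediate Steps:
$t{\left(U,R \right)} = \frac{1}{5}$
$I{\left(q,h \right)} = -4 + h$
$b{\left(W,K \right)} = \frac{441}{25}$ ($b{\left(W,K \right)} = \left(4 + \frac{1}{5}\right)^{2} = \left(\frac{21}{5}\right)^{2} = \frac{441}{25}$)
$Y{\left(F \right)} = -9$ ($Y{\left(F \right)} = -4 - 5 = -9$)
$b{\left(3,G{\left(-3 \right)} \right)} Y{\left(-9 \right)} = \frac{441}{25} \left(-9\right) = - \frac{3969}{25}$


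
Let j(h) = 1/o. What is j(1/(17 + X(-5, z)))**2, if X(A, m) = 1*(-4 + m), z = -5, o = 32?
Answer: 1/1024 ≈ 0.00097656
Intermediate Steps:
X(A, m) = -4 + m
j(h) = 1/32
j(1/(17 + X(-5, z)))**2 = (1/32)**2 = 1/1024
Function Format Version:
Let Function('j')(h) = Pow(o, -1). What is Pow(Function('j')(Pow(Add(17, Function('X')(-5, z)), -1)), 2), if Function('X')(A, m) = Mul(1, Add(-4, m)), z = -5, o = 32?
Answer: Rational(1, 1024) ≈ 0.00097656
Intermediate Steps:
Function('X')(A, m) = Add(-4, m)
Function('j')(h) = Rational(1, 32) (Function('j')(h) = Pow(32, -1) = Rational(1, 32))
Pow(Function('j')(Pow(Add(17, Function('X')(-5, z)), -1)), 2) = Pow(Rational(1, 32), 2) = Rational(1, 1024)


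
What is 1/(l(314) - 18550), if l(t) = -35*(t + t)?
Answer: -1/40530 ≈ -2.4673e-5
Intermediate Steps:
l(t) = -70*t
1/(l(314) - 18550) = 1/(-70*314 - 18550) = 1/(-21980 - 18550) = 1/(-40530) = -1/40530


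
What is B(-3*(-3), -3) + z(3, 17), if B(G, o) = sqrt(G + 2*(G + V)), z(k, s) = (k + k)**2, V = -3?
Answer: 36 + sqrt(21) ≈ 40.583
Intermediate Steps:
z(k, s) = 4*k**2 (z(k, s) = (2*k)**2 = 4*k**2)
B(G, o) = sqrt(-6 + 3*G) (B(G, o) = sqrt(G + 2*(G - 3)) = sqrt(G + 2*(-3 + G)) = sqrt(G + (-6 + 2*G)) = sqrt(-6 + 3*G))
B(-3*(-3), -3) + z(3, 17) = sqrt(-6 + 3*(-3*(-3))) + 4*3**2 = sqrt(-6 + 3*9) + 4*9 = sqrt(-6 + 27) + 36 = sqrt(21) + 36 = 36 + sqrt(21)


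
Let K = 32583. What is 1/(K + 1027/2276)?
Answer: 2276/74159935 ≈ 3.0690e-5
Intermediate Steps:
1/(K + 1027/2276) = 1/(32583 + 1027/2276) = 1/(74159935/2276) = 2276/74159935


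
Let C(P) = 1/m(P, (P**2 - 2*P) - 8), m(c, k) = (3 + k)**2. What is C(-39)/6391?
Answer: 1/16238482876 ≈ 6.1582e-11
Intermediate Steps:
C(P) = (-5 + P**2 - 2*P)**(-2) (C(P) = 1/((3 + ((P**2 - 2*P) - 8))**2) = 1/((3 + (-8 + P**2 - 2*P))**2) = 1/((-5 + P**2 - 2*P)**2) = (-5 + P**2 - 2*P)**(-2))
C(-39)/6391 = 1/((5 - 1*(-39)**2 + 2*(-39))**2*6391) = (1/6391)/(5 - 1*1521 - 78)**2 = (1/6391)/(5 - 1521 - 78)**2 = (1/6391)/(-1594)**2 = (1/2540836)*(1/6391) = 1/16238482876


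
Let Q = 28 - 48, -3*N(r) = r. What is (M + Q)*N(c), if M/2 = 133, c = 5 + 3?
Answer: -656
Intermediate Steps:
c = 8
N(r) = -r/3
Q = -20
M = 266 (M = 2*133 = 266)
(M + Q)*N(c) = (266 - 20)*(-⅓*8) = 246*(-8/3) = -656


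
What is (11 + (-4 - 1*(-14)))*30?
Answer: 630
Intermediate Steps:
(11 + (-4 - 1*(-14)))*30 = (11 + (-4 + 14))*30 = (11 + 10)*30 = 21*30 = 630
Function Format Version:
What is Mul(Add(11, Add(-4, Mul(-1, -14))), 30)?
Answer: 630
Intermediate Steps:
Mul(Add(11, Add(-4, Mul(-1, -14))), 30) = Mul(Add(11, Add(-4, 14)), 30) = Mul(Add(11, 10), 30) = Mul(21, 30) = 630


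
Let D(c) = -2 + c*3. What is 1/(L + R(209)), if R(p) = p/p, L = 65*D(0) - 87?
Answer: -1/216 ≈ -0.0046296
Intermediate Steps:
D(c) = -2 + 3*c
L = -217 (L = 65*(-2 + 3*0) - 87 = 65*(-2 + 0) - 87 = 65*(-2) - 87 = -130 - 87 = -217)
R(p) = 1
1/(L + R(209)) = 1/(-217 + 1) = 1/(-216) = -1/216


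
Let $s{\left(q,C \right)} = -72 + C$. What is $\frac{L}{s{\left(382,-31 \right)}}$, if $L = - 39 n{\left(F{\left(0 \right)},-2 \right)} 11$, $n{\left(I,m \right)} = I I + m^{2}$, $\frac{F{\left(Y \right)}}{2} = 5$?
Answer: $\frac{44616}{103} \approx 433.17$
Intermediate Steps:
$F{\left(Y \right)} = 10$ ($F{\left(Y \right)} = 2 \cdot 5 = 10$)
$n{\left(I,m \right)} = I^{2} + m^{2}$
$L = -44616$ ($L = - 39 \left(10^{2} + \left(-2\right)^{2}\right) 11 = - 39 \left(100 + 4\right) 11 = \left(-39\right) 104 \cdot 11 = \left(-4056\right) 11 = -44616$)
$\frac{L}{s{\left(382,-31 \right)}} = - \frac{44616}{-72 - 31} = - \frac{44616}{-103} = \left(-44616\right) \left(- \frac{1}{103}\right) = \frac{44616}{103}$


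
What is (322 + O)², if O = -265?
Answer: 3249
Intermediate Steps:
(322 + O)² = (322 - 265)² = 57² = 3249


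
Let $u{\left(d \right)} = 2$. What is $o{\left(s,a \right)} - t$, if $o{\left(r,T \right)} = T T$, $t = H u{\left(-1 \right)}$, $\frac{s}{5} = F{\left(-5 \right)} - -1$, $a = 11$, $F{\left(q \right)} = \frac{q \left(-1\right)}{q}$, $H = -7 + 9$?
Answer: $117$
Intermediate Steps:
$H = 2$
$F{\left(q \right)} = -1$ ($F{\left(q \right)} = \frac{\left(-1\right) q}{q} = -1$)
$s = 0$ ($s = 5 \left(-1 - -1\right) = 5 \left(-1 + 1\right) = 5 \cdot 0 = 0$)
$t = 4$ ($t = 2 \cdot 2 = 4$)
$o{\left(r,T \right)} = T^{2}$
$o{\left(s,a \right)} - t = 11^{2} - 4 = 121 - 4 = 117$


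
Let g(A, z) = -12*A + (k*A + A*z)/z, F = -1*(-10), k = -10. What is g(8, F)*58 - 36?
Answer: -5604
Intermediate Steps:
F = 10
g(A, z) = -12*A + (-10*A + A*z)/z
g(8, F)*58 - 36 = -1*8*(10 + 11*10)/10*58 - 36 = -1*8*⅒*(10 + 110)*58 - 36 = -1*8*⅒*120*58 - 36 = -96*58 - 36 = -5568 - 36 = -5604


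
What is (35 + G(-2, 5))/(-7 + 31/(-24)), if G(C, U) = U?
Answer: -960/199 ≈ -4.8241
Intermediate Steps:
(35 + G(-2, 5))/(-7 + 31/(-24)) = (35 + 5)/(-7 + 31/(-24)) = 40/(-7 + 31*(-1/24)) = 40/(-7 - 31/24) = 40/(-199/24) = -24/199*40 = -960/199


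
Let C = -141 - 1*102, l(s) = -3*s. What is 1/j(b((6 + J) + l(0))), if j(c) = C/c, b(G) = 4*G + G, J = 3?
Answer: -5/27 ≈ -0.18519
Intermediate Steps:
b(G) = 5*G
C = -243 (C = -141 - 102 = -243)
j(c) = -243/c
1/j(b((6 + J) + l(0))) = 1/(-243*1/(5*((6 + 3) - 3*0))) = 1/(-243*1/(5*(9 + 0))) = 1/(-243/(5*9)) = 1/(-243/45) = 1/(-243*1/45) = 1/(-27/5) = -5/27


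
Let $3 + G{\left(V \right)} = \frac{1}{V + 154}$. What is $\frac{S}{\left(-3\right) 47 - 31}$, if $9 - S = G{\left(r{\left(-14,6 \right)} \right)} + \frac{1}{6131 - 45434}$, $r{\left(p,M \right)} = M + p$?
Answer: $- \frac{68819699}{986976936} \approx -0.069728$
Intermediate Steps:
$G{\left(V \right)} = -3 + \frac{1}{154 + V}$ ($G{\left(V \right)} = -3 + \frac{1}{V + 154} = -3 + \frac{1}{154 + V}$)
$S = \frac{68819699}{5738238}$ ($S = 9 - \left(\frac{-461 - 3 \left(6 - 14\right)}{154 + \left(6 - 14\right)} + \frac{1}{6131 - 45434}\right) = 9 - \left(\frac{-461 - -24}{154 - 8} + \frac{1}{-39303}\right) = 9 - \left(\frac{-461 + 24}{146} - \frac{1}{39303}\right) = 9 - \left(\frac{1}{146} \left(-437\right) - \frac{1}{39303}\right) = 9 - \left(- \frac{437}{146} - \frac{1}{39303}\right) = 9 - - \frac{17175557}{5738238} = 9 + \frac{17175557}{5738238} = \frac{68819699}{5738238} \approx 11.993$)
$\frac{S}{\left(-3\right) 47 - 31} = \frac{68819699}{5738238 \left(\left(-3\right) 47 - 31\right)} = \frac{68819699}{5738238 \left(-141 - 31\right)} = \frac{68819699}{5738238 \left(-172\right)} = \frac{68819699}{5738238} \left(- \frac{1}{172}\right) = - \frac{68819699}{986976936}$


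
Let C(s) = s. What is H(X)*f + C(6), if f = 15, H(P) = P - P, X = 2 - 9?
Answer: 6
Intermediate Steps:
X = -7
H(P) = 0
H(X)*f + C(6) = 0*15 + 6 = 0 + 6 = 6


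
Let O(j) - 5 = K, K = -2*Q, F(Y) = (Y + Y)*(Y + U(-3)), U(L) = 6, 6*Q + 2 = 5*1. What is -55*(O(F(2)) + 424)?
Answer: -23540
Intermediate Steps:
Q = 1/2 (Q = -1/3 + (5*1)/6 = -1/3 + (1/6)*5 = -1/3 + 5/6 = 1/2 ≈ 0.50000)
F(Y) = 2*Y*(6 + Y) (F(Y) = (Y + Y)*(Y + 6) = (2*Y)*(6 + Y) = 2*Y*(6 + Y))
K = -1 (K = -2*1/2 = -1)
O(j) = 4 (O(j) = 5 - 1 = 4)
-55*(O(F(2)) + 424) = -55*(4 + 424) = -55*428 = -23540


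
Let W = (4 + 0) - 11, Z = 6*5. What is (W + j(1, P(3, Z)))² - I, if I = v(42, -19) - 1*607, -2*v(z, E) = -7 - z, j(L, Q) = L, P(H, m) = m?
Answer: 1237/2 ≈ 618.50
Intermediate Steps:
Z = 30
W = -7 (W = 4 - 11 = -7)
v(z, E) = 7/2 + z/2 (v(z, E) = -(-7 - z)/2 = 7/2 + z/2)
I = -1165/2 (I = (7/2 + (½)*42) - 1*607 = (7/2 + 21) - 607 = 49/2 - 607 = -1165/2 ≈ -582.50)
(W + j(1, P(3, Z)))² - I = (-7 + 1)² - 1*(-1165/2) = (-6)² + 1165/2 = 36 + 1165/2 = 1237/2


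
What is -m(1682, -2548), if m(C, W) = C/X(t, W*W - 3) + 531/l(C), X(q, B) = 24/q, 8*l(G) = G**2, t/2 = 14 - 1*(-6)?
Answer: -5948236396/2121843 ≈ -2803.3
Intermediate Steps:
t = 40 (t = 2*(14 - 1*(-6)) = 2*(14 + 6) = 2*20 = 40)
l(G) = G**2/8
m(C, W) = 4248/C**2 + 5*C/3 (m(C, W) = C/((24/40)) + 531/((C**2/8)) = C/((24*(1/40))) + 531*(8/C**2) = C/(3/5) + 4248/C**2 = C*(5/3) + 4248/C**2 = 5*C/3 + 4248/C**2 = 4248/C**2 + 5*C/3)
-m(1682, -2548) = -(4248/1682**2 + (5/3)*1682) = -(4248*(1/2829124) + 8410/3) = -(1062/707281 + 8410/3) = -1*5948236396/2121843 = -5948236396/2121843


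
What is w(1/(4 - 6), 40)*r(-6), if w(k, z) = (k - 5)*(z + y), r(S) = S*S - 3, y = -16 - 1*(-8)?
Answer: -5808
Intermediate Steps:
y = -8 (y = -16 + 8 = -8)
r(S) = -3 + S² (r(S) = S² - 3 = -3 + S²)
w(k, z) = (-8 + z)*(-5 + k) (w(k, z) = (k - 5)*(z - 8) = (-5 + k)*(-8 + z) = (-8 + z)*(-5 + k))
w(1/(4 - 6), 40)*r(-6) = (40 - 8/(4 - 6) - 5*40 + 40/(4 - 6))*(-3 + (-6)²) = (40 - 8/(-2) - 200 + 40/(-2))*(-3 + 36) = (40 - 8*(-½) - 200 - ½*40)*33 = (40 + 4 - 200 - 20)*33 = -176*33 = -5808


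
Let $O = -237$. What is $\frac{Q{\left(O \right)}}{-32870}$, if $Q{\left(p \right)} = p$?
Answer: $\frac{237}{32870} \approx 0.0072102$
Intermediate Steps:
$\frac{Q{\left(O \right)}}{-32870} = - \frac{237}{-32870} = \left(-237\right) \left(- \frac{1}{32870}\right) = \frac{237}{32870}$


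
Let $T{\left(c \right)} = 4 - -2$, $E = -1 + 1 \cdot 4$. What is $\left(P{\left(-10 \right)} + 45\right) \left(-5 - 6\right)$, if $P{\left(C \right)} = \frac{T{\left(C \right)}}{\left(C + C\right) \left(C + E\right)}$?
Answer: $- \frac{34683}{70} \approx -495.47$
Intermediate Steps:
$E = 3$ ($E = -1 + 4 = 3$)
$T{\left(c \right)} = 6$ ($T{\left(c \right)} = 4 + 2 = 6$)
$P{\left(C \right)} = \frac{3}{C \left(3 + C\right)}$ ($P{\left(C \right)} = \frac{6}{\left(C + C\right) \left(C + 3\right)} = \frac{6}{2 C \left(3 + C\right)} = 6 \frac{1}{2 C \left(3 + C\right)} = \frac{3}{C \left(3 + C\right)}$)
$\left(P{\left(-10 \right)} + 45\right) \left(-5 - 6\right) = \left(\frac{3}{\left(-10\right) \left(3 - 10\right)} + 45\right) \left(-5 - 6\right) = \left(3 \left(- \frac{1}{10}\right) \frac{1}{-7} + 45\right) \left(-5 - 6\right) = \left(3 \left(- \frac{1}{10}\right) \left(- \frac{1}{7}\right) + 45\right) \left(-11\right) = \left(\frac{3}{70} + 45\right) \left(-11\right) = \frac{3153}{70} \left(-11\right) = - \frac{34683}{70}$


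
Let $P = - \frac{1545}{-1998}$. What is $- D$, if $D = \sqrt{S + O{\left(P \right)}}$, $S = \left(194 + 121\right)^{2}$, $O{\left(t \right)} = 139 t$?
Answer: $- \frac{\sqrt{4895502190}}{222} \approx -315.17$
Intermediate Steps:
$P = \frac{515}{666}$ ($P = \left(-1545\right) \left(- \frac{1}{1998}\right) = \frac{515}{666} \approx 0.77327$)
$S = 99225$ ($S = 315^{2} = 99225$)
$D = \frac{\sqrt{4895502190}}{222}$ ($D = \sqrt{99225 + 139 \cdot \frac{515}{666}} = \sqrt{99225 + \frac{71585}{666}} = \sqrt{\frac{66155435}{666}} = \frac{\sqrt{4895502190}}{222} \approx 315.17$)
$- D = - \frac{\sqrt{4895502190}}{222}$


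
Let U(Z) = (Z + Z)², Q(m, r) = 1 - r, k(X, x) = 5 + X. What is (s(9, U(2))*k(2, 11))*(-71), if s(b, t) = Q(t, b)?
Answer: 3976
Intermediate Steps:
U(Z) = 4*Z² (U(Z) = (2*Z)² = 4*Z²)
s(b, t) = 1 - b
(s(9, U(2))*k(2, 11))*(-71) = ((1 - 1*9)*(5 + 2))*(-71) = ((1 - 9)*7)*(-71) = -8*7*(-71) = -56*(-71) = 3976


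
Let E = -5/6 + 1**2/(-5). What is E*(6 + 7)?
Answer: -403/30 ≈ -13.433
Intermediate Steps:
E = -31/30 (E = -5*1/6 + 1*(-1/5) = -5/6 - 1/5 = -31/30 ≈ -1.0333)
E*(6 + 7) = -31*(6 + 7)/30 = -31/30*13 = -403/30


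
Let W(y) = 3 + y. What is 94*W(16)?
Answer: 1786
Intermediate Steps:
94*W(16) = 94*(3 + 16) = 94*19 = 1786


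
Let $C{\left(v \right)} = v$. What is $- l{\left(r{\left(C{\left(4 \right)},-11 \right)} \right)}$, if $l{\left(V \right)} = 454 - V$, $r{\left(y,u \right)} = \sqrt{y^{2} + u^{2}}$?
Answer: $-454 + \sqrt{137} \approx -442.3$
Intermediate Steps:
$r{\left(y,u \right)} = \sqrt{u^{2} + y^{2}}$
$- l{\left(r{\left(C{\left(4 \right)},-11 \right)} \right)} = - (454 - \sqrt{\left(-11\right)^{2} + 4^{2}}) = - (454 - \sqrt{121 + 16}) = - (454 - \sqrt{137}) = -454 + \sqrt{137}$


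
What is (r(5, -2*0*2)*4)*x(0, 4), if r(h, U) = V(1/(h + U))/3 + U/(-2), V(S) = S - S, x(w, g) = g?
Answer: 0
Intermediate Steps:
V(S) = 0
r(h, U) = -U/2 (r(h, U) = 0/3 + U/(-2) = 0*(⅓) + U*(-½) = 0 - U/2 = -U/2)
(r(5, -2*0*2)*4)*x(0, 4) = (-(-2*0)*2/2*4)*4 = (-0*2*4)*4 = (-½*0*4)*4 = (0*4)*4 = 0*4 = 0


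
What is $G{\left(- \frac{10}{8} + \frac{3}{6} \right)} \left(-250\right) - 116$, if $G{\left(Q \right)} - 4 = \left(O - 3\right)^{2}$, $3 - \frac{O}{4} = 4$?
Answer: $-13366$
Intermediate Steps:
$O = -4$ ($O = 12 - 16 = -4$)
$G{\left(Q \right)} = 53$ ($G{\left(Q \right)} = 4 + \left(-4 - 3\right)^{2} = 4 + \left(-7\right)^{2} = 4 + 49 = 53$)
$G{\left(- \frac{10}{8} + \frac{3}{6} \right)} \left(-250\right) - 116 = 53 \left(-250\right) - 116 = -13250 - 116 = -13366$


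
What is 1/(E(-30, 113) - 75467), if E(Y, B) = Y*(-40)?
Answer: -1/74267 ≈ -1.3465e-5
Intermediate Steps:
E(Y, B) = -40*Y
1/(E(-30, 113) - 75467) = 1/(-40*(-30) - 75467) = 1/(1200 - 75467) = 1/(-74267) = -1/74267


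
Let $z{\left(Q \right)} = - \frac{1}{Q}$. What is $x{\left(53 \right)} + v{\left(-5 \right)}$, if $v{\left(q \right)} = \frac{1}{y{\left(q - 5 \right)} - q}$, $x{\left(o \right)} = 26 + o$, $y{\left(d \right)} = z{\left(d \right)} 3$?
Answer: $\frac{4197}{53} \approx 79.189$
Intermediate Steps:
$y{\left(d \right)} = - \frac{3}{d}$ ($y{\left(d \right)} = - \frac{1}{d} 3 = - \frac{3}{d}$)
$v{\left(q \right)} = \frac{1}{- q - \frac{3}{-5 + q}}$ ($v{\left(q \right)} = \frac{1}{- \frac{3}{q - 5} - q} = \frac{1}{- \frac{3}{-5 + q} - q} = \frac{1}{- q - \frac{3}{-5 + q}}$)
$x{\left(53 \right)} + v{\left(-5 \right)} = \left(26 + 53\right) + \frac{5 - -5}{3 - 5 \left(-5 - 5\right)} = 79 + \frac{5 + 5}{3 - -50} = 79 + \frac{1}{3 + 50} \cdot 10 = 79 + \frac{1}{53} \cdot 10 = 79 + \frac{10}{53} = \frac{4197}{53}$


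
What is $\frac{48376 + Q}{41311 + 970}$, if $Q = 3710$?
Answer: $\frac{52086}{42281} \approx 1.2319$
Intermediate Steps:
$\frac{48376 + Q}{41311 + 970} = \frac{48376 + 3710}{41311 + 970} = \frac{52086}{42281}$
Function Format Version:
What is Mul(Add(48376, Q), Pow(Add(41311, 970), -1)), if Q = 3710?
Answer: Rational(52086, 42281) ≈ 1.2319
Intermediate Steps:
Mul(Add(48376, Q), Pow(Add(41311, 970), -1)) = Mul(Add(48376, 3710), Pow(Add(41311, 970), -1)) = Mul(52086, Pow(42281, -1)) = Mul(52086, Rational(1, 42281)) = Rational(52086, 42281)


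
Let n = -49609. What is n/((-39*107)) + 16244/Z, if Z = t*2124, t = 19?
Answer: 172483918/14033799 ≈ 12.291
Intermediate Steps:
Z = 40356 (Z = 19*2124 = 40356)
n/((-39*107)) + 16244/Z = -49609/((-39*107)) + 16244/40356 = -49609/(-4173) + 16244*(1/40356) = -49609*(-1/4173) + 4061/10089 = 49609/4173 + 4061/10089 = 172483918/14033799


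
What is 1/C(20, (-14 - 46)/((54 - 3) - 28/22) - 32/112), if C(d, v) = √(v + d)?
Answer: √30149546/23622 ≈ 0.23245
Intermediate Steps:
C(d, v) = √(d + v)
1/C(20, (-14 - 46)/((54 - 3) - 28/22) - 32/112) = 1/(√(20 + ((-14 - 46)/((54 - 3) - 28/22) - 32/112))) = 1/(√(20 + (-60/(51 - 28*1/22) - 32*1/112))) = 1/(√(20 + (-60/(51 - 14/11) - 2/7))) = 1/(√(20 + (-60/547/11 - 2/7))) = 1/(√(20 + (-60*11/547 - 2/7))) = 1/(√(20 + (-660/547 - 2/7))) = 1/(√(20 - 5714/3829)) = 1/(√(70866/3829)) = 1/(3*√30149546/3829) = √30149546/23622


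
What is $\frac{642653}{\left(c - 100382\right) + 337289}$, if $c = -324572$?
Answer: $- \frac{642653}{87665} \approx -7.3308$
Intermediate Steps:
$\frac{642653}{\left(c - 100382\right) + 337289} = \frac{642653}{\left(-324572 - 100382\right) + 337289} = \frac{642653}{-424954 + 337289} = \frac{642653}{-87665} = 642653 \left(- \frac{1}{87665}\right) = - \frac{642653}{87665}$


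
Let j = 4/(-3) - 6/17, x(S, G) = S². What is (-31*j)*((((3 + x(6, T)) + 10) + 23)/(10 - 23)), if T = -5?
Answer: -63984/221 ≈ -289.52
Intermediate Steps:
j = -86/51 (j = 4*(-⅓) - 6*1/17 = -4/3 - 6/17 = -86/51 ≈ -1.6863)
(-31*j)*((((3 + x(6, T)) + 10) + 23)/(10 - 23)) = (-31*(-86/51))*((((3 + 6²) + 10) + 23)/(10 - 23)) = 2666*((((3 + 36) + 10) + 23)/(-13))/51 = 2666*(((39 + 10) + 23)*(-1/13))/51 = 2666*((49 + 23)*(-1/13))/51 = 2666*(72*(-1/13))/51 = (2666/51)*(-72/13) = -63984/221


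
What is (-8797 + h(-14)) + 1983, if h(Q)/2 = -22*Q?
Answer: -6198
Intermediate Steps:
h(Q) = -44*Q (h(Q) = 2*(-22*Q) = -44*Q)
(-8797 + h(-14)) + 1983 = (-8797 - 44*(-14)) + 1983 = (-8797 + 616) + 1983 = -8181 + 1983 = -6198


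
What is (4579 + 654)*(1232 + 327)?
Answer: 8158247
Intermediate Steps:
(4579 + 654)*(1232 + 327) = 5233*1559 = 8158247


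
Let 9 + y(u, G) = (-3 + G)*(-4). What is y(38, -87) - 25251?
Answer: -24900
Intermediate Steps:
y(u, G) = 3 - 4*G (y(u, G) = -9 + (-3 + G)*(-4) = -9 + (12 - 4*G) = 3 - 4*G)
y(38, -87) - 25251 = (3 - 4*(-87)) - 25251 = (3 + 348) - 25251 = 351 - 25251 = -24900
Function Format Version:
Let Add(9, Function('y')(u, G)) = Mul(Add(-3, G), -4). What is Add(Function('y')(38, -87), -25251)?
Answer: -24900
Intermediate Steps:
Function('y')(u, G) = Add(3, Mul(-4, G)) (Function('y')(u, G) = Add(-9, Mul(Add(-3, G), -4)) = Add(-9, Add(12, Mul(-4, G))) = Add(3, Mul(-4, G)))
Add(Function('y')(38, -87), -25251) = Add(Add(3, Mul(-4, -87)), -25251) = Add(Add(3, 348), -25251) = Add(351, -25251) = -24900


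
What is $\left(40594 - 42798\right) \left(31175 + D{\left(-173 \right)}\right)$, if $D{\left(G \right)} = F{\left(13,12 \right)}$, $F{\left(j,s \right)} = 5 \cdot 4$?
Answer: $-68753780$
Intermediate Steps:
$F{\left(j,s \right)} = 20$
$D{\left(G \right)} = 20$
$\left(40594 - 42798\right) \left(31175 + D{\left(-173 \right)}\right) = \left(40594 - 42798\right) \left(31175 + 20\right) = \left(-2204\right) 31195 = -68753780$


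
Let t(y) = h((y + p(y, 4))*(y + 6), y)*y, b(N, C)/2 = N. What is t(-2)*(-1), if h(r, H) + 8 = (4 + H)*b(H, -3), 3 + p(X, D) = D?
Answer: -32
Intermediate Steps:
b(N, C) = 2*N
p(X, D) = -3 + D
h(r, H) = -8 + 2*H*(4 + H) (h(r, H) = -8 + (4 + H)*(2*H) = -8 + 2*H*(4 + H))
t(y) = y*(-8 + 2*y**2 + 8*y) (t(y) = (-8 + 2*y**2 + 8*y)*y = y*(-8 + 2*y**2 + 8*y))
t(-2)*(-1) = (2*(-2)*(-4 + (-2)**2 + 4*(-2)))*(-1) = (2*(-2)*(-4 + 4 - 8))*(-1) = (2*(-2)*(-8))*(-1) = 32*(-1) = -32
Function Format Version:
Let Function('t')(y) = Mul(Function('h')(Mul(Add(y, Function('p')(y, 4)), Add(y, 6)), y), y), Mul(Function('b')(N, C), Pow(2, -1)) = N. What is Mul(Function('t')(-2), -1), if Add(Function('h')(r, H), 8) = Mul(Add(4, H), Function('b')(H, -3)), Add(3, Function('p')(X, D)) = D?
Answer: -32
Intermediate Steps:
Function('b')(N, C) = Mul(2, N)
Function('p')(X, D) = Add(-3, D)
Function('h')(r, H) = Add(-8, Mul(2, H, Add(4, H))) (Function('h')(r, H) = Add(-8, Mul(Add(4, H), Mul(2, H))) = Add(-8, Mul(2, H, Add(4, H))))
Function('t')(y) = Mul(y, Add(-8, Mul(2, Pow(y, 2)), Mul(8, y))) (Function('t')(y) = Mul(Add(-8, Mul(2, Pow(y, 2)), Mul(8, y)), y) = Mul(y, Add(-8, Mul(2, Pow(y, 2)), Mul(8, y))))
Mul(Function('t')(-2), -1) = Mul(Mul(2, -2, Add(-4, Pow(-2, 2), Mul(4, -2))), -1) = Mul(Mul(2, -2, Add(-4, 4, -8)), -1) = Mul(Mul(2, -2, -8), -1) = Mul(32, -1) = -32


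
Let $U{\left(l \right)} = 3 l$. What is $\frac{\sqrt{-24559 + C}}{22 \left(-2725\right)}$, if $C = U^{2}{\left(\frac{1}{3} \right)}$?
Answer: $- \frac{i \sqrt{24558}}{59950} \approx - 0.002614 i$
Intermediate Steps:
$C = 1$ ($C = \left(\frac{3}{3}\right)^{2} = \left(3 \cdot \frac{1}{3}\right)^{2} = 1^{2} = 1$)
$\frac{\sqrt{-24559 + C}}{22 \left(-2725\right)} = \frac{\sqrt{-24559 + 1}}{22 \left(-2725\right)} = \frac{\sqrt{-24558}}{-59950} = i \sqrt{24558} \left(- \frac{1}{59950}\right) = - \frac{i \sqrt{24558}}{59950}$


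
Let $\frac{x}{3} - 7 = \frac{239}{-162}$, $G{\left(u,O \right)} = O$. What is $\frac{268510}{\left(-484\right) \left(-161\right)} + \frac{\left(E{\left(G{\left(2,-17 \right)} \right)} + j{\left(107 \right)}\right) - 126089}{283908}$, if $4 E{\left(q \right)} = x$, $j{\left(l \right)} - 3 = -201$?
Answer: $\frac{325922752333}{108605030688} \approx 3.001$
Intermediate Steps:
$j{\left(l \right)} = -198$ ($j{\left(l \right)} = 3 - 201 = -198$)
$x = \frac{895}{54}$ ($x = 21 + 3 \frac{239}{-162} = 21 + 3 \cdot 239 \left(- \frac{1}{162}\right) = 21 + 3 \left(- \frac{239}{162}\right) = 21 - \frac{239}{54} = \frac{895}{54} \approx 16.574$)
$E{\left(q \right)} = \frac{895}{216}$ ($E{\left(q \right)} = \frac{1}{4} \cdot \frac{895}{54} = \frac{895}{216}$)
$\frac{268510}{\left(-484\right) \left(-161\right)} + \frac{\left(E{\left(G{\left(2,-17 \right)} \right)} + j{\left(107 \right)}\right) - 126089}{283908} = \frac{268510}{\left(-484\right) \left(-161\right)} + \frac{\left(\frac{895}{216} - 198\right) - 126089}{283908} = \frac{268510}{77924} + \left(- \frac{41873}{216} - 126089\right) \frac{1}{283908} = 268510 \cdot \frac{1}{77924} - \frac{27277097}{61324128} = \frac{12205}{3542} - \frac{27277097}{61324128} = \frac{325922752333}{108605030688}$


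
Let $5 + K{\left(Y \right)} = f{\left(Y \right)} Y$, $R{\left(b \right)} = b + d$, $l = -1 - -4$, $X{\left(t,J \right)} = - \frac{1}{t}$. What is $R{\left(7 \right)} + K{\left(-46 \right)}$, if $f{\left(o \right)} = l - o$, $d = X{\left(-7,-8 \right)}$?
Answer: $- \frac{15763}{7} \approx -2251.9$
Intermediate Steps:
$d = \frac{1}{7}$ ($d = - \frac{1}{-7} = \left(-1\right) \left(- \frac{1}{7}\right) = \frac{1}{7} \approx 0.14286$)
$l = 3$ ($l = -1 + 4 = 3$)
$f{\left(o \right)} = 3 - o$
$R{\left(b \right)} = \frac{1}{7} + b$ ($R{\left(b \right)} = b + \frac{1}{7} = \frac{1}{7} + b$)
$K{\left(Y \right)} = -5 + Y \left(3 - Y\right)$ ($K{\left(Y \right)} = -5 + \left(3 - Y\right) Y = -5 + Y \left(3 - Y\right)$)
$R{\left(7 \right)} + K{\left(-46 \right)} = \left(\frac{1}{7} + 7\right) - \left(5 - 46 \left(-3 - 46\right)\right) = \frac{50}{7} - \left(5 - -2254\right) = \frac{50}{7} - 2259 = - \frac{15763}{7}$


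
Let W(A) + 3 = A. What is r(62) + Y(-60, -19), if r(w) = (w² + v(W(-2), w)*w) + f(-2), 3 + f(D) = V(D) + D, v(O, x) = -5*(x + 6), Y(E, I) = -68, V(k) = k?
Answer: -17311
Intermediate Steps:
W(A) = -3 + A
v(O, x) = -30 - 5*x (v(O, x) = -5*(6 + x) = -30 - 5*x)
f(D) = -3 + 2*D (f(D) = -3 + (D + D) = -3 + 2*D)
r(w) = -7 + w² + w*(-30 - 5*w) (r(w) = (w² + (-30 - 5*w)*w) + (-3 + 2*(-2)) = (w² + w*(-30 - 5*w)) + (-3 - 4) = (w² + w*(-30 - 5*w)) - 7 = -7 + w² + w*(-30 - 5*w))
r(62) + Y(-60, -19) = (-7 + 62² - 5*62*(6 + 62)) - 68 = (-7 + 3844 - 5*62*68) - 68 = (-7 + 3844 - 21080) - 68 = -17243 - 68 = -17311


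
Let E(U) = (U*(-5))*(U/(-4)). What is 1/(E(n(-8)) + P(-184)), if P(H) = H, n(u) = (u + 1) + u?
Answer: 4/389 ≈ 0.010283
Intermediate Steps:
n(u) = 1 + 2*u (n(u) = (1 + u) + u = 1 + 2*u)
E(U) = 5*U²/4 (E(U) = (-5*U)*(U*(-¼)) = (-5*U)*(-U/4) = 5*U²/4)
1/(E(n(-8)) + P(-184)) = 1/(5*(1 + 2*(-8))²/4 - 184) = 1/(5*(1 - 16)²/4 - 184) = 1/((5/4)*(-15)² - 184) = 1/((5/4)*225 - 184) = 1/(1125/4 - 184) = 1/(389/4) = 4/389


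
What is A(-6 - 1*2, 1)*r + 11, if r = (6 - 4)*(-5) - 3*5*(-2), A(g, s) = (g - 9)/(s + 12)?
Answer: -197/13 ≈ -15.154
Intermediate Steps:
A(g, s) = (-9 + g)/(12 + s)
r = 20 (r = 2*(-5) - 15*(-2) = -10 + 30 = 20)
A(-6 - 1*2, 1)*r + 11 = ((-9 + (-6 - 1*2))/(12 + 1))*20 + 11 = ((-9 + (-6 - 2))/13)*20 + 11 = ((-9 - 8)/13)*20 + 11 = ((1/13)*(-17))*20 + 11 = -17/13*20 + 11 = -340/13 + 11 = -197/13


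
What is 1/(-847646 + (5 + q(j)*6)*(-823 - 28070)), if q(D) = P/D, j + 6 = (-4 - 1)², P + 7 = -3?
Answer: -19/17116529 ≈ -1.1100e-6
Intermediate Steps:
P = -10 (P = -7 - 3 = -10)
j = 19 (j = -6 + (-4 - 1)² = -6 + (-5)² = -6 + 25 = 19)
q(D) = -10/D
1/(-847646 + (5 + q(j)*6)*(-823 - 28070)) = 1/(-847646 + (5 - 10/19*6)*(-823 - 28070)) = 1/(-847646 + (5 - 10*1/19*6)*(-28893)) = 1/(-847646 + (5 - 10/19*6)*(-28893)) = 1/(-847646 + (5 - 60/19)*(-28893)) = 1/(-847646 + (35/19)*(-28893)) = 1/(-847646 - 1011255/19) = 1/(-17116529/19) = -19/17116529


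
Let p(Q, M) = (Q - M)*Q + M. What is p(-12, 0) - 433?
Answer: -289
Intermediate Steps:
p(Q, M) = M + Q*(Q - M) (p(Q, M) = Q*(Q - M) + M = M + Q*(Q - M))
p(-12, 0) - 433 = (0 + (-12)² - 1*0*(-12)) - 433 = (0 + 144 + 0) - 433 = 144 - 433 = -289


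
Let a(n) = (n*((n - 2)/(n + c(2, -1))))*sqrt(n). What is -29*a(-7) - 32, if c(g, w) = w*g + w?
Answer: -32 + 1827*I*sqrt(7)/10 ≈ -32.0 + 483.38*I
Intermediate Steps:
c(g, w) = w + g*w (c(g, w) = g*w + w = w + g*w)
a(n) = n**(3/2)*(-2 + n)/(-3 + n) (a(n) = (n*((n - 2)/(n - (1 + 2))))*sqrt(n) = (n*((-2 + n)/(n - 1*3)))*sqrt(n) = (n*((-2 + n)/(n - 3)))*sqrt(n) = (n*((-2 + n)/(-3 + n)))*sqrt(n) = (n*(-2 + n)/(-3 + n))*sqrt(n) = n**(3/2)*(-2 + n)/(-3 + n))
-29*a(-7) - 32 = -29*(-7)**(3/2)*(-2 - 7)/(-3 - 7) - 32 = -29*(-7*I*sqrt(7))*(-9)/(-10) - 32 = -29*(-7*I*sqrt(7))*(-1)*(-9)/10 - 32 = -(-1827)*I*sqrt(7)/10 - 32 = 1827*I*sqrt(7)/10 - 32 = -32 + 1827*I*sqrt(7)/10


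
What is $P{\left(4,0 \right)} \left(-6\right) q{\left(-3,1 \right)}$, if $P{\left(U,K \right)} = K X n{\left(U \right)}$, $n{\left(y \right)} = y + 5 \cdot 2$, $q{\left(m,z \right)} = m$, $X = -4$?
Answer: $0$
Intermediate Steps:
$n{\left(y \right)} = 10 + y$ ($n{\left(y \right)} = y + 10 = 10 + y$)
$P{\left(U,K \right)} = - 4 K \left(10 + U\right)$ ($P{\left(U,K \right)} = K \left(-4\right) \left(10 + U\right) = - 4 K \left(10 + U\right)$)
$P{\left(4,0 \right)} \left(-6\right) q{\left(-3,1 \right)} = \left(-4\right) 0 \left(10 + 4\right) \left(-6\right) \left(-3\right) = \left(-4\right) 0 \cdot 14 \left(-6\right) \left(-3\right) = 0 \left(-6\right) \left(-3\right) = 0 \left(-3\right) = 0$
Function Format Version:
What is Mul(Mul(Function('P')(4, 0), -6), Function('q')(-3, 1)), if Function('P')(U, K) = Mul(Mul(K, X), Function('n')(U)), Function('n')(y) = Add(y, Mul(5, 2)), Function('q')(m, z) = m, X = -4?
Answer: 0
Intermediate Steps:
Function('n')(y) = Add(10, y) (Function('n')(y) = Add(y, 10) = Add(10, y))
Function('P')(U, K) = Mul(-4, K, Add(10, U)) (Function('P')(U, K) = Mul(Mul(K, -4), Add(10, U)) = Mul(Mul(-4, K), Add(10, U)) = Mul(-4, K, Add(10, U)))
Mul(Mul(Function('P')(4, 0), -6), Function('q')(-3, 1)) = Mul(Mul(Mul(-4, 0, Add(10, 4)), -6), -3) = Mul(Mul(Mul(-4, 0, 14), -6), -3) = Mul(Mul(0, -6), -3) = Mul(0, -3) = 0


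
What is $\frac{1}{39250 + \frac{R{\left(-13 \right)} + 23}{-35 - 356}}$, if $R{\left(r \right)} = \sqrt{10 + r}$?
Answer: $\frac{6000570257}{235522029612532} + \frac{391 i \sqrt{3}}{235522029612532} \approx 2.5478 \cdot 10^{-5} + 2.8754 \cdot 10^{-12} i$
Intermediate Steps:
$\frac{1}{39250 + \frac{R{\left(-13 \right)} + 23}{-35 - 356}} = \frac{1}{39250 + \frac{\sqrt{10 - 13} + 23}{-35 - 356}} = \frac{1}{39250 + \frac{\sqrt{-3} + 23}{-391}} = \frac{1}{39250 - \frac{i \sqrt{3} + 23}{391}} = \frac{1}{39250 - \frac{23 + i \sqrt{3}}{391}} = \frac{1}{39250 - \left(\frac{1}{17} + \frac{i \sqrt{3}}{391}\right)} = \frac{1}{\frac{667249}{17} - \frac{i \sqrt{3}}{391}}$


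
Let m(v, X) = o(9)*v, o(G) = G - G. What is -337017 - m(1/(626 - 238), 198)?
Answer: -337017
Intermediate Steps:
o(G) = 0
m(v, X) = 0 (m(v, X) = 0*v = 0)
-337017 - m(1/(626 - 238), 198) = -337017 - 1*0 = -337017 + 0 = -337017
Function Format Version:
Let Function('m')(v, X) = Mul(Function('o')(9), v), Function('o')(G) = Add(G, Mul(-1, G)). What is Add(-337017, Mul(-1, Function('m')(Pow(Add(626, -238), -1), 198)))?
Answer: -337017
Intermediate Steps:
Function('o')(G) = 0
Function('m')(v, X) = 0 (Function('m')(v, X) = Mul(0, v) = 0)
Add(-337017, Mul(-1, Function('m')(Pow(Add(626, -238), -1), 198))) = Add(-337017, Mul(-1, 0)) = Add(-337017, 0) = -337017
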